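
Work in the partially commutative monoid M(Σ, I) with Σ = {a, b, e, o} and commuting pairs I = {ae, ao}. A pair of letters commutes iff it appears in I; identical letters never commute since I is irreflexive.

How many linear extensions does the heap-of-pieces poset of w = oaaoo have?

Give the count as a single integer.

#0=o has no predecessor
#1=a has no predecessor
#2=a depends on [1:a]
#3=o depends on [0:o]
#4=o depends on [3:o]
sources: [0:o, 1:a]
N(rest) = Σ N(rest − s) over sources s of rest; N(one piece) = 1:
  size 1 → [2]=1  [4]=1
  size 2 → [1,2]=1  [2,4]=2  [3,4]=1
  size 3 → [0,3,4]=1  [1,2,4]=3  [2,3,4]=3
  first=0(o) contributes 6
  first=1(a) contributes 4
|[w]| = 10

10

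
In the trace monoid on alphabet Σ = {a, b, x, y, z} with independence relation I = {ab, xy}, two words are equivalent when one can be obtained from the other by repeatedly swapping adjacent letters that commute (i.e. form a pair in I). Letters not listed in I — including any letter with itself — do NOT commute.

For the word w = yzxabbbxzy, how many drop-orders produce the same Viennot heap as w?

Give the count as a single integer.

#0=y has no predecessor
#1=z depends on [0:y]
#2=x depends on [1:z]
#3=a depends on [2:x]
#4=b depends on [2:x]
#5=b depends on [4:b]
#6=b depends on [5:b]
#7=x depends on [3:a, 6:b]
#8=z depends on [7:x]
#9=y depends on [8:z]
sources: [0:y]
N(rest) = Σ N(rest − s) over sources s of rest; N(one piece) = 1:
  size 1 → [9]=1
  size 2 → [8,9]=1
  size 3 → [7,8,9]=1
  size 4 → [3,7,8,9]=1  [6,7,8,9]=1
  size 5 → [3,6,7,8,9]=2  [5,6,7,8,9]=1
  size 6 → [3,5,6,7,8,9]=3  [4,5,6,7,8,9]=1
  size 7 → [3,4,5,6,7,8,9]=4
  size 8 → [2,3,4,5,6,7,8,9]=4
  first=0(y) contributes 4

4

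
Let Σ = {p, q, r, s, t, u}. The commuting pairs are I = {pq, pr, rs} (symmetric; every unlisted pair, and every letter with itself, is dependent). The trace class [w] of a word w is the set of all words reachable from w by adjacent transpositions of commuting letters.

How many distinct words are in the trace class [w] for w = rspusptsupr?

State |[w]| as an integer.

#0=r has no predecessor
#1=s has no predecessor
#2=p depends on [1:s]
#3=u depends on [0:r, 2:p]
#4=s depends on [3:u]
#5=p depends on [4:s]
#6=t depends on [5:p]
#7=s depends on [6:t]
#8=u depends on [7:s]
#9=p depends on [8:u]
#10=r depends on [8:u]
sources: [0:r, 1:s]
N(rest) = Σ N(rest − s) over sources s of rest; N(one piece) = 1:
  size 1 → [9]=1  [10]=1
  size 2 → [9,10]=2
  size 3 → [8,9,10]=2
  size 4 → [7,8,9,10]=2
  size 5 → [6,7,8,9,10]=2
  size 6 → [5,6,7,8,9,10]=2
  size 7 → [4,5,6,7,8,9,10]=2
  size 8 → [3,4,5,6,7,8,9,10]=2
  size 9 → [0,3,4,5,6,7,8,9,10]=2  [2,3,4,5,6,7,8,9,10]=2
  first=0(r) contributes 2
  first=1(s) contributes 4
|[w]| = 6

6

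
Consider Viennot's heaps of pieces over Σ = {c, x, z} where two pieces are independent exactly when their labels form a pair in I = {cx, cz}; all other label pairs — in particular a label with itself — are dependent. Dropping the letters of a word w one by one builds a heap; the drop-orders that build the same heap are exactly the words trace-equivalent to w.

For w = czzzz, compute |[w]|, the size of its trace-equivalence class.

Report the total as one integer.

drop 0:c onto floor
drop 1:z onto floor
drop 2:z onto {1:z}
drop 3:z onto {2:z}
drop 4:z onto {3:z}
ground layer = {0:c, 1:z}
drop-orders for the pieces not yet dropped (sum over which currently-grounded one goes next):
  1 to go: {0} 1  {4} 1
  2 to go: {0,4} 2  {3,4} 1
  3 to go: {0,3,4} 3  {2,3,4} 1
  if 0:c drops first: 1 orders
  if 1:z drops first: 4 orders
heap linearizations: 5

5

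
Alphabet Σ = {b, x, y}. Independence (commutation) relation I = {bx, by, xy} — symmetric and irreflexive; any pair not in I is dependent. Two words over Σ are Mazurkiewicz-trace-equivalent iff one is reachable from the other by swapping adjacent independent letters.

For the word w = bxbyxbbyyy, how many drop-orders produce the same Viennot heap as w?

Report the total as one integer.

drop 0:b onto floor
drop 1:x onto floor
drop 2:b onto {0:b}
drop 3:y onto floor
drop 4:x onto {1:x}
drop 5:b onto {2:b}
drop 6:b onto {5:b}
drop 7:y onto {3:y}
drop 8:y onto {7:y}
drop 9:y onto {8:y}
ground layer = {0:b, 1:x, 3:y}
drop-orders for the pieces not yet dropped (sum over which currently-grounded one goes next):
  1 to go: {4} 1  {6} 1  {9} 1
  2 to go: {1,4} 1  {4,6} 2  {4,9} 2  {5,6} 1  {6,9} 2  {8,9} 1
  3 to go: {1,4,6} 3  {1,4,9} 3  {2,5,6} 1  {4,5,6} 3  {4,6,9} 6  {4,8,9} 3  {5,6,9} 3  {6,8,9} 3  {7,8,9} 1
  4 to go: {0,2,5,6} 1  {1,4,5,6} 6  {1,4,6,9} 12  {1,4,8,9} 6  {2,4,5,6} 4  {2,5,6,9} 4  {3,7,8,9} 1  {4,5,6,9} 12  {4,6,8,9} 12  {4,7,8,9} 4  {5,6,8,9} 6  {6,7,8,9} 4
  5 to go: {0,2,4,5,6} 5  {0,2,5,6,9} 5  {1,2,4,5,6} 10  {1,4,5,6,9} 30  {1,4,6,8,9} 30  {1,4,7,8,9} 10  {2,4,5,6,9} 20  {2,5,6,8,9} 10  {3,4,7,8,9} 5  {3,6,7,8,9} 5  {4,5,6,8,9} 30  {4,6,7,8,9} 20  {5,6,7,8,9} 10
  6 to go: {0,1,2,4,5,6} 15  {0,2,4,5,6,9} 30  {0,2,5,6,8,9} 15  {1,2,4,5,6,9} 60  {1,3,4,7,8,9} 15  {1,4,5,6,8,9} 90  {1,4,6,7,8,9} 60  {2,4,5,6,8,9} 60  {2,5,6,7,8,9} 20  {3,4,6,7,8,9} 30  {3,5,6,7,8,9} 15  {4,5,6,7,8,9} 60
  7 to go: {0,1,2,4,5,6,9} 105  {0,2,4,5,6,8,9} 105  {0,2,5,6,7,8,9} 35  {1,2,4,5,6,8,9} 210  {1,3,4,6,7,8,9} 105  {1,4,5,6,7,8,9} 210  {2,3,5,6,7,8,9} 35  {2,4,5,6,7,8,9} 140  {3,4,5,6,7,8,9} 105
  8 to go: {0,1,2,4,5,6,8,9} 420  {0,2,3,5,6,7,8,9} 70  {0,2,4,5,6,7,8,9} 280  {1,2,4,5,6,7,8,9} 560  {1,3,4,5,6,7,8,9} 420  {2,3,4,5,6,7,8,9} 280
  if 0:b drops first: 1260 orders
  if 1:x drops first: 630 orders
  if 3:y drops first: 1260 orders
heap linearizations: 3150

3150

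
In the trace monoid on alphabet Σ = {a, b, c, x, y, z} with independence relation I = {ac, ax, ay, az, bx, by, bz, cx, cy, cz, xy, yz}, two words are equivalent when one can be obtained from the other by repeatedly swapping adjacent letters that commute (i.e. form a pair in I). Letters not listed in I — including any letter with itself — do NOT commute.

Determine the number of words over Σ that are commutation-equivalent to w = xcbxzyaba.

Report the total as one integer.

piece 0:x — minimal
piece 1:c — minimal
piece 2:b rests on {1:c}
piece 3:x rests on {0:x}
piece 4:z rests on {3:x}
piece 5:y — minimal
piece 6:a rests on {2:b}
piece 7:b rests on {6:a}
piece 8:a rests on {7:b}
minimal pieces: {0:x, 1:c, 5:y}
ways to finish when only these pieces remain (= sum over removing one remaining piece with nothing left below it):
  1 left: {4}→1  {5}→1  {8}→1
  2 left: {3,4}→1  {4,5}→2  {4,8}→2  {5,8}→2  {7,8}→1
  3 left: {0,3,4}→1  {3,4,5}→3  {3,4,8}→3  {4,5,8}→6  {4,7,8}→3  {5,7,8}→3  {6,7,8}→1
  4 left: {0,3,4,5}→4  {0,3,4,8}→4  {2,6,7,8}→1  {3,4,5,8}→12  {3,4,7,8}→6  {4,5,7,8}→12  {4,6,7,8}→4  {5,6,7,8}→4
  5 left: {0,3,4,5,8}→20  {0,3,4,7,8}→10  {1,2,6,7,8}→1  {2,4,6,7,8}→5  {2,5,6,7,8}→5  {3,4,5,7,8}→30  {3,4,6,7,8}→10  {4,5,6,7,8}→20
  6 left: {0,3,4,5,7,8}→60  {0,3,4,6,7,8}→20  {1,2,4,6,7,8}→6  {1,2,5,6,7,8}→6  {2,3,4,6,7,8}→15  {2,4,5,6,7,8}→30  {3,4,5,6,7,8}→60
  7 left: {0,2,3,4,6,7,8}→35  {0,3,4,5,6,7,8}→140  {1,2,3,4,6,7,8}→21  {1,2,4,5,6,7,8}→42  {2,3,4,5,6,7,8}→105
  placing 0:x first → 168 extensions
  placing 1:c first → 280 extensions
  placing 5:y first → 56 extensions
total linear extensions = 504

504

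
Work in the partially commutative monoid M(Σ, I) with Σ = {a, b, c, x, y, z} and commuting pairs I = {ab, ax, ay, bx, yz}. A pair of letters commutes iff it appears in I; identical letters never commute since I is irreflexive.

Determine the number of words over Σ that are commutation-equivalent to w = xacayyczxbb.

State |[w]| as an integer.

18

#0=x has no predecessor
#1=a has no predecessor
#2=c depends on [0:x, 1:a]
#3=a depends on [2:c]
#4=y depends on [2:c]
#5=y depends on [4:y]
#6=c depends on [3:a, 5:y]
#7=z depends on [6:c]
#8=x depends on [7:z]
#9=b depends on [7:z]
#10=b depends on [9:b]
sources: [0:x, 1:a]
N(rest) = Σ N(rest − s) over sources s of rest; N(one piece) = 1:
  size 1 → [8]=1  [10]=1
  size 2 → [8,10]=2  [9,10]=1
  size 3 → [8,9,10]=3
  size 4 → [7,8,9,10]=3
  size 5 → [6,7,8,9,10]=3
  size 6 → [3,6,7,8,9,10]=3  [5,6,7,8,9,10]=3
  size 7 → [3,5,6,7,8,9,10]=6  [4,5,6,7,8,9,10]=3
  size 8 → [3,4,5,6,7,8,9,10]=9
  size 9 → [2,3,4,5,6,7,8,9,10]=9
  first=0(x) contributes 9
  first=1(a) contributes 9
|[w]| = 18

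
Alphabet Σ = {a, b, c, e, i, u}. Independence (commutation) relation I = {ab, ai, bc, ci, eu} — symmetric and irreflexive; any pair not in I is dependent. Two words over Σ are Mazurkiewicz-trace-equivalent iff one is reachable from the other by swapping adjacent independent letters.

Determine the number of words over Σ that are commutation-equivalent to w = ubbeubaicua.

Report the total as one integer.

#0=u has no predecessor
#1=b depends on [0:u]
#2=b depends on [1:b]
#3=e depends on [2:b]
#4=u depends on [2:b]
#5=b depends on [3:e, 4:u]
#6=a depends on [3:e, 4:u]
#7=i depends on [5:b]
#8=c depends on [6:a]
#9=u depends on [7:i, 8:c]
#10=a depends on [9:u]
sources: [0:u]
N(rest) = Σ N(rest − s) over sources s of rest; N(one piece) = 1:
  size 1 → [10]=1
  size 2 → [9,10]=1
  size 3 → [7,9,10]=1  [8,9,10]=1
  size 4 → [5,7,9,10]=1  [6,8,9,10]=1  [7,8,9,10]=2
  size 5 → [5,7,8,9,10]=3  [6,7,8,9,10]=3
  size 6 → [5,6,7,8,9,10]=6
  size 7 → [3,5,6,7,8,9,10]=6  [4,5,6,7,8,9,10]=6
  size 8 → [3,4,5,6,7,8,9,10]=12
  size 9 → [2,3,4,5,6,7,8,9,10]=12
  first=0(u) contributes 12

12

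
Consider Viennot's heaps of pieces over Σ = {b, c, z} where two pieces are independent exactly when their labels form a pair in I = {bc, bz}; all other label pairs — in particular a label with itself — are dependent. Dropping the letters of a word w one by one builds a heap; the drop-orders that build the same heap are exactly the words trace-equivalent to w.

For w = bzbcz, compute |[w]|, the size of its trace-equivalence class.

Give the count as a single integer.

10

piece 0:b — minimal
piece 1:z — minimal
piece 2:b rests on {0:b}
piece 3:c rests on {1:z}
piece 4:z rests on {3:c}
minimal pieces: {0:b, 1:z}
ways to finish when only these pieces remain (= sum over removing one remaining piece with nothing left below it):
  1 left: {2}→1  {4}→1
  2 left: {0,2}→1  {2,4}→2  {3,4}→1
  3 left: {0,2,4}→3  {1,3,4}→1  {2,3,4}→3
  placing 0:b first → 4 extensions
  placing 1:z first → 6 extensions
total linear extensions = 10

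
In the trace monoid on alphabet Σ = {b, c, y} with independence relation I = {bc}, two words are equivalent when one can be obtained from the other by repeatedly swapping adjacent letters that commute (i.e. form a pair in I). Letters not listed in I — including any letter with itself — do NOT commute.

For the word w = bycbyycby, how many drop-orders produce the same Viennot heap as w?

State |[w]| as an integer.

0(b) covers ∅
1(y) covers 0:b
2(c) covers 1:y
3(b) covers 1:y
4(y) covers 2:c, 3:b
5(y) covers 4:y
6(c) covers 5:y
7(b) covers 5:y
8(y) covers 6:c, 7:b
floor of heap: 0:b
completions by unplaced set U, small U first (add the entries for U minus each lowest piece of U):
  |U|=1: {8}:1
  |U|=2: {6,8}:1  {7,8}:1
  |U|=3: {6,7,8}:2
  |U|=4: {5,6,7,8}:2
  |U|=5: {4,5,6,7,8}:2
  |U|=6: {2,4,5,6,7,8}:2  {3,4,5,6,7,8}:2
  |U|=7: {2,3,4,5,6,7,8}:4
  start at 0(b): 4

4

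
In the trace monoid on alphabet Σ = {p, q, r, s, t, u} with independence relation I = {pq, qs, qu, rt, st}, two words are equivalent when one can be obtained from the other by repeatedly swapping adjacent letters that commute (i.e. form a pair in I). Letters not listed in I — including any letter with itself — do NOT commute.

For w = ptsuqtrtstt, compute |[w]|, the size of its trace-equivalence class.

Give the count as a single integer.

75

0(p) covers ∅
1(t) covers 0:p
2(s) covers 0:p
3(u) covers 1:t, 2:s
4(q) covers 1:t
5(t) covers 3:u, 4:q
6(r) covers 3:u, 4:q
7(t) covers 5:t
8(s) covers 6:r
9(t) covers 7:t
10(t) covers 9:t
floor of heap: 0:p
completions by unplaced set U, small U first (add the entries for U minus each lowest piece of U):
  |U|=1: {8}:1  {10}:1
  |U|=2: {6,8}:1  {8,10}:2  {9,10}:1
  |U|=3: {6,8,10}:3  {7,9,10}:1  {8,9,10}:3
  |U|=4: {5,7,9,10}:1  {6,8,9,10}:6  {7,8,9,10}:4
  |U|=5: {5,7,8,9,10}:5  {6,7,8,9,10}:10
  |U|=6: {5,6,7,8,9,10}:15
  |U|=7: {3,5,6,7,8,9,10}:15  {4,5,6,7,8,9,10}:15
  |U|=8: {2,3,5,6,7,8,9,10}:15  {3,4,5,6,7,8,9,10}:30
  |U|=9: {1,3,4,5,6,7,8,9,10}:30  {2,3,4,5,6,7,8,9,10}:45
  start at 0(p): 75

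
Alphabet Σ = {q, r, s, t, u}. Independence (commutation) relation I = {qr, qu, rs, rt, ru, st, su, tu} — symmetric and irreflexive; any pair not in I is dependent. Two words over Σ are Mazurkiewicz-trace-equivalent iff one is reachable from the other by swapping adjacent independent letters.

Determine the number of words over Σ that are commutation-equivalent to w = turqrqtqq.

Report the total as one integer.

#0=t has no predecessor
#1=u has no predecessor
#2=r has no predecessor
#3=q depends on [0:t]
#4=r depends on [2:r]
#5=q depends on [3:q]
#6=t depends on [5:q]
#7=q depends on [6:t]
#8=q depends on [7:q]
sources: [0:t, 1:u, 2:r]
N(rest) = Σ N(rest − s) over sources s of rest; N(one piece) = 1:
  size 1 → [1]=1  [4]=1  [8]=1
  size 2 → [1,4]=2  [1,8]=2  [2,4]=1  [4,8]=2  [7,8]=1
  size 3 → [1,2,4]=3  [1,4,8]=6  [1,7,8]=3  [2,4,8]=3  [4,7,8]=3  [6,7,8]=1
  size 4 → [1,2,4,8]=12  [1,4,7,8]=12  [1,6,7,8]=4  [2,4,7,8]=6  [4,6,7,8]=4  [5,6,7,8]=1
  size 5 → [1,2,4,7,8]=30  [1,4,6,7,8]=20  [1,5,6,7,8]=5  [2,4,6,7,8]=10  [3,5,6,7,8]=1  [4,5,6,7,8]=5
  size 6 → [0,3,5,6,7,8]=1  [1,2,4,6,7,8]=60  [1,3,5,6,7,8]=6  [1,4,5,6,7,8]=30  [2,4,5,6,7,8]=15  [3,4,5,6,7,8]=6
  size 7 → [0,1,3,5,6,7,8]=7  [0,3,4,5,6,7,8]=7  [1,2,4,5,6,7,8]=105  [1,3,4,5,6,7,8]=42  [2,3,4,5,6,7,8]=21
  first=0(t) contributes 168
  first=1(u) contributes 28
  first=2(r) contributes 56
|[w]| = 252

252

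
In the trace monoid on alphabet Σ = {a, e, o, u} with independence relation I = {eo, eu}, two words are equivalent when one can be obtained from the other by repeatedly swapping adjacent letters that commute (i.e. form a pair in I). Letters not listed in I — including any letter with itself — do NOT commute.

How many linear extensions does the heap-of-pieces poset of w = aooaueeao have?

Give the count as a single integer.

drop 0:a onto floor
drop 1:o onto {0:a}
drop 2:o onto {1:o}
drop 3:a onto {2:o}
drop 4:u onto {3:a}
drop 5:e onto {3:a}
drop 6:e onto {5:e}
drop 7:a onto {4:u, 6:e}
drop 8:o onto {7:a}
ground layer = {0:a}
drop-orders for the pieces not yet dropped (sum over which currently-grounded one goes next):
  1 to go: {8} 1
  2 to go: {7,8} 1
  3 to go: {4,7,8} 1  {6,7,8} 1
  4 to go: {4,6,7,8} 2  {5,6,7,8} 1
  5 to go: {4,5,6,7,8} 3
  6 to go: {3,4,5,6,7,8} 3
  7 to go: {2,3,4,5,6,7,8} 3
  if 0:a drops first: 3 orders

3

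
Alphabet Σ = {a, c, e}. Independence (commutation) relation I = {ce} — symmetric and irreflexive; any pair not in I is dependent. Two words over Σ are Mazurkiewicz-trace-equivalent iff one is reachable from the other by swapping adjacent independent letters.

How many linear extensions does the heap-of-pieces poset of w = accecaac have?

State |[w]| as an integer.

drop 0:a onto floor
drop 1:c onto {0:a}
drop 2:c onto {1:c}
drop 3:e onto {0:a}
drop 4:c onto {2:c}
drop 5:a onto {3:e, 4:c}
drop 6:a onto {5:a}
drop 7:c onto {6:a}
ground layer = {0:a}
drop-orders for the pieces not yet dropped (sum over which currently-grounded one goes next):
  1 to go: {7} 1
  2 to go: {6,7} 1
  3 to go: {5,6,7} 1
  4 to go: {3,5,6,7} 1  {4,5,6,7} 1
  5 to go: {2,4,5,6,7} 1  {3,4,5,6,7} 2
  6 to go: {1,2,4,5,6,7} 1  {2,3,4,5,6,7} 3
  if 0:a drops first: 4 orders

4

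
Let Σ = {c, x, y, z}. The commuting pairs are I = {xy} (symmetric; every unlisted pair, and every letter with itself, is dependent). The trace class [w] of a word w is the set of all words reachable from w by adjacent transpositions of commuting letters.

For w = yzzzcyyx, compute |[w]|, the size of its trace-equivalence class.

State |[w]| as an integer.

0(y) covers ∅
1(z) covers 0:y
2(z) covers 1:z
3(z) covers 2:z
4(c) covers 3:z
5(y) covers 4:c
6(y) covers 5:y
7(x) covers 4:c
floor of heap: 0:y
completions by unplaced set U, small U first (add the entries for U minus each lowest piece of U):
  |U|=1: {6}:1  {7}:1
  |U|=2: {5,6}:1  {6,7}:2
  |U|=3: {5,6,7}:3
  |U|=4: {4,5,6,7}:3
  |U|=5: {3,4,5,6,7}:3
  |U|=6: {2,3,4,5,6,7}:3
  start at 0(y): 3

3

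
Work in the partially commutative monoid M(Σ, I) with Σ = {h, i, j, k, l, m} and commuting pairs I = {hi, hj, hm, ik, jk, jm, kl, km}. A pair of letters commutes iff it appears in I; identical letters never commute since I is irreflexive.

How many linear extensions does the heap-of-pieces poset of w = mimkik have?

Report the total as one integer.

15

drop 0:m onto floor
drop 1:i onto {0:m}
drop 2:m onto {1:i}
drop 3:k onto floor
drop 4:i onto {2:m}
drop 5:k onto {3:k}
ground layer = {0:m, 3:k}
drop-orders for the pieces not yet dropped (sum over which currently-grounded one goes next):
  1 to go: {4} 1  {5} 1
  2 to go: {2,4} 1  {3,5} 1  {4,5} 2
  3 to go: {1,2,4} 1  {2,4,5} 3  {3,4,5} 3
  4 to go: {0,1,2,4} 1  {1,2,4,5} 4  {2,3,4,5} 6
  if 0:m drops first: 10 orders
  if 3:k drops first: 5 orders
heap linearizations: 15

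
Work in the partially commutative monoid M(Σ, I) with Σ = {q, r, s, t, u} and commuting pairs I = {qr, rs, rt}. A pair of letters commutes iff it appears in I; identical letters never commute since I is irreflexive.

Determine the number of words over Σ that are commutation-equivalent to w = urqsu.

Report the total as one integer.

3

#0=u has no predecessor
#1=r depends on [0:u]
#2=q depends on [0:u]
#3=s depends on [2:q]
#4=u depends on [1:r, 3:s]
sources: [0:u]
N(rest) = Σ N(rest − s) over sources s of rest; N(one piece) = 1:
  size 1 → [4]=1
  size 2 → [1,4]=1  [3,4]=1
  size 3 → [1,3,4]=2  [2,3,4]=1
  first=0(u) contributes 3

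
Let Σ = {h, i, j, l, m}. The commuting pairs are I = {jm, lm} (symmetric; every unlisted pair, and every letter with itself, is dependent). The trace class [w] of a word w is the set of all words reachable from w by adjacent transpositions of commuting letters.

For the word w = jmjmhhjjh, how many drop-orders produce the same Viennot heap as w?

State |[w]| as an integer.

6

drop 0:j onto floor
drop 1:m onto floor
drop 2:j onto {0:j}
drop 3:m onto {1:m}
drop 4:h onto {2:j, 3:m}
drop 5:h onto {4:h}
drop 6:j onto {5:h}
drop 7:j onto {6:j}
drop 8:h onto {7:j}
ground layer = {0:j, 1:m}
drop-orders for the pieces not yet dropped (sum over which currently-grounded one goes next):
  1 to go: {8} 1
  2 to go: {7,8} 1
  3 to go: {6,7,8} 1
  4 to go: {5,6,7,8} 1
  5 to go: {4,5,6,7,8} 1
  6 to go: {2,4,5,6,7,8} 1  {3,4,5,6,7,8} 1
  7 to go: {0,2,4,5,6,7,8} 1  {1,3,4,5,6,7,8} 1  {2,3,4,5,6,7,8} 2
  if 0:j drops first: 3 orders
  if 1:m drops first: 3 orders
heap linearizations: 6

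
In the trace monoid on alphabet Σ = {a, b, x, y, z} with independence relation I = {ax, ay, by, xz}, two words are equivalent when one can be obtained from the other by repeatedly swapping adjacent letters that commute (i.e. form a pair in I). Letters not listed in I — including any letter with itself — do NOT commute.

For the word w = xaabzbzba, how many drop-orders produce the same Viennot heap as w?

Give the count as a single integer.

piece 0:x — minimal
piece 1:a — minimal
piece 2:a rests on {1:a}
piece 3:b rests on {0:x, 2:a}
piece 4:z rests on {3:b}
piece 5:b rests on {4:z}
piece 6:z rests on {5:b}
piece 7:b rests on {6:z}
piece 8:a rests on {7:b}
minimal pieces: {0:x, 1:a}
ways to finish when only these pieces remain (= sum over removing one remaining piece with nothing left below it):
  1 left: {8}→1
  2 left: {7,8}→1
  3 left: {6,7,8}→1
  4 left: {5,6,7,8}→1
  5 left: {4,5,6,7,8}→1
  6 left: {3,4,5,6,7,8}→1
  7 left: {0,3,4,5,6,7,8}→1  {2,3,4,5,6,7,8}→1
  placing 0:x first → 1 extensions
  placing 1:a first → 2 extensions
total linear extensions = 3

3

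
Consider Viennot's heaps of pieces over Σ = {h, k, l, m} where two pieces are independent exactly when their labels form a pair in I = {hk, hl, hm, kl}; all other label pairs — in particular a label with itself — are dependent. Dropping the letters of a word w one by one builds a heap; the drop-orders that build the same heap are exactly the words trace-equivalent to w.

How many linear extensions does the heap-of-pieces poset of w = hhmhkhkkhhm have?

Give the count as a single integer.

#0=h has no predecessor
#1=h depends on [0:h]
#2=m has no predecessor
#3=h depends on [1:h]
#4=k depends on [2:m]
#5=h depends on [3:h]
#6=k depends on [4:k]
#7=k depends on [6:k]
#8=h depends on [5:h]
#9=h depends on [8:h]
#10=m depends on [7:k]
sources: [0:h, 2:m]
N(rest) = Σ N(rest − s) over sources s of rest; N(one piece) = 1:
  size 1 → [9]=1  [10]=1
  size 2 → [7,10]=1  [8,9]=1  [9,10]=2
  size 3 → [5,8,9]=1  [6,7,10]=1  [7,9,10]=3  [8,9,10]=3
  size 4 → [3,5,8,9]=1  [4,6,7,10]=1  [5,8,9,10]=4  [6,7,9,10]=4  [7,8,9,10]=6
  size 5 → [1,3,5,8,9]=1  [2,4,6,7,10]=1  [3,5,8,9,10]=5  [4,6,7,9,10]=5  [5,7,8,9,10]=10  [6,7,8,9,10]=10
  size 6 → [0,1,3,5,8,9]=1  [1,3,5,8,9,10]=6  [2,4,6,7,9,10]=6  [3,5,7,8,9,10]=15  [4,6,7,8,9,10]=15  [5,6,7,8,9,10]=20
  size 7 → [0,1,3,5,8,9,10]=7  [1,3,5,7,8,9,10]=21  [2,4,6,7,8,9,10]=21  [3,5,6,7,8,9,10]=35  [4,5,6,7,8,9,10]=35
  size 8 → [0,1,3,5,7,8,9,10]=28  [1,3,5,6,7,8,9,10]=56  [2,4,5,6,7,8,9,10]=56  [3,4,5,6,7,8,9,10]=70
  size 9 → [0,1,3,5,6,7,8,9,10]=84  [1,3,4,5,6,7,8,9,10]=126  [2,3,4,5,6,7,8,9,10]=126
  first=0(h) contributes 252
  first=2(m) contributes 210
|[w]| = 462

462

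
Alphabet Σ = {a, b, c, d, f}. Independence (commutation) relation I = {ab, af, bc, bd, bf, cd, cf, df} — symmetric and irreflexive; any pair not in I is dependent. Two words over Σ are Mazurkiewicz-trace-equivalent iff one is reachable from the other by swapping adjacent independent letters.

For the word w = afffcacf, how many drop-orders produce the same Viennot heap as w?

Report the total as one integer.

70

piece 0:a — minimal
piece 1:f — minimal
piece 2:f rests on {1:f}
piece 3:f rests on {2:f}
piece 4:c rests on {0:a}
piece 5:a rests on {4:c}
piece 6:c rests on {5:a}
piece 7:f rests on {3:f}
minimal pieces: {0:a, 1:f}
ways to finish when only these pieces remain (= sum over removing one remaining piece with nothing left below it):
  1 left: {6}→1  {7}→1
  2 left: {3,7}→1  {5,6}→1  {6,7}→2
  3 left: {2,3,7}→1  {3,6,7}→3  {4,5,6}→1  {5,6,7}→3
  4 left: {0,4,5,6}→1  {1,2,3,7}→1  {2,3,6,7}→4  {3,5,6,7}→6  {4,5,6,7}→4
  5 left: {0,4,5,6,7}→5  {1,2,3,6,7}→5  {2,3,5,6,7}→10  {3,4,5,6,7}→10
  6 left: {0,3,4,5,6,7}→15  {1,2,3,5,6,7}→15  {2,3,4,5,6,7}→20
  placing 0:a first → 35 extensions
  placing 1:f first → 35 extensions
total linear extensions = 70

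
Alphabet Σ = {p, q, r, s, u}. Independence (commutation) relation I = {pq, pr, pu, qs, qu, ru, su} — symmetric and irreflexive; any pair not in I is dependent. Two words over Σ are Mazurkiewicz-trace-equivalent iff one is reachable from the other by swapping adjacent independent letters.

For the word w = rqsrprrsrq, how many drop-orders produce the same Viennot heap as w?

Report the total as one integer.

9

#0=r has no predecessor
#1=q depends on [0:r]
#2=s depends on [0:r]
#3=r depends on [1:q, 2:s]
#4=p depends on [2:s]
#5=r depends on [3:r]
#6=r depends on [5:r]
#7=s depends on [4:p, 6:r]
#8=r depends on [7:s]
#9=q depends on [8:r]
sources: [0:r]
N(rest) = Σ N(rest − s) over sources s of rest; N(one piece) = 1:
  size 1 → [9]=1
  size 2 → [8,9]=1
  size 3 → [7,8,9]=1
  size 4 → [4,7,8,9]=1  [6,7,8,9]=1
  size 5 → [4,6,7,8,9]=2  [5,6,7,8,9]=1
  size 6 → [3,5,6,7,8,9]=1  [4,5,6,7,8,9]=3
  size 7 → [1,3,5,6,7,8,9]=1  [3,4,5,6,7,8,9]=4
  size 8 → [1,3,4,5,6,7,8,9]=5  [2,3,4,5,6,7,8,9]=4
  first=0(r) contributes 9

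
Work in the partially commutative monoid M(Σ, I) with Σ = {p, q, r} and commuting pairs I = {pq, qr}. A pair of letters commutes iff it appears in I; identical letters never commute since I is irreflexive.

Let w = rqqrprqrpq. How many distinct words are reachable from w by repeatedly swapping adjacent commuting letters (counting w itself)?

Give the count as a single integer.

210

0(r) covers ∅
1(q) covers ∅
2(q) covers 1:q
3(r) covers 0:r
4(p) covers 3:r
5(r) covers 4:p
6(q) covers 2:q
7(r) covers 5:r
8(p) covers 7:r
9(q) covers 6:q
floor of heap: 0:r, 1:q
completions by unplaced set U, small U first (add the entries for U minus each lowest piece of U):
  |U|=1: {8}:1  {9}:1
  |U|=2: {6,9}:1  {7,8}:1  {8,9}:2
  |U|=3: {2,6,9}:1  {5,7,8}:1  {6,8,9}:3  {7,8,9}:3
  |U|=4: {1,2,6,9}:1  {2,6,8,9}:4  {4,5,7,8}:1  {5,7,8,9}:4  {6,7,8,9}:6
  |U|=5: {1,2,6,8,9}:5  {2,6,7,8,9}:10  {3,4,5,7,8}:1  {4,5,7,8,9}:5  {5,6,7,8,9}:10
  |U|=6: {0,3,4,5,7,8}:1  {1,2,6,7,8,9}:15  {2,5,6,7,8,9}:20  {3,4,5,7,8,9}:6  {4,5,6,7,8,9}:15
  |U|=7: {0,3,4,5,7,8,9}:7  {1,2,5,6,7,8,9}:35  {2,4,5,6,7,8,9}:35  {3,4,5,6,7,8,9}:21
  |U|=8: {0,3,4,5,6,7,8,9}:28  {1,2,4,5,6,7,8,9}:70  {2,3,4,5,6,7,8,9}:56
  start at 0(r): 126
  start at 1(q): 84
sum over floor = 210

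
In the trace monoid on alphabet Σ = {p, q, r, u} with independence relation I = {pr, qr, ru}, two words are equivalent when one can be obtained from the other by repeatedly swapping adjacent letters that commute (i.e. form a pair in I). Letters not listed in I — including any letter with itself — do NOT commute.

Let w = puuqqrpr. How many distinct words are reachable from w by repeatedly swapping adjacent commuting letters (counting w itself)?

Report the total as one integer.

28

piece 0:p — minimal
piece 1:u rests on {0:p}
piece 2:u rests on {1:u}
piece 3:q rests on {2:u}
piece 4:q rests on {3:q}
piece 5:r — minimal
piece 6:p rests on {4:q}
piece 7:r rests on {5:r}
minimal pieces: {0:p, 5:r}
ways to finish when only these pieces remain (= sum over removing one remaining piece with nothing left below it):
  1 left: {6}→1  {7}→1
  2 left: {4,6}→1  {5,7}→1  {6,7}→2
  3 left: {3,4,6}→1  {4,6,7}→3  {5,6,7}→3
  4 left: {2,3,4,6}→1  {3,4,6,7}→4  {4,5,6,7}→6
  5 left: {1,2,3,4,6}→1  {2,3,4,6,7}→5  {3,4,5,6,7}→10
  6 left: {0,1,2,3,4,6}→1  {1,2,3,4,6,7}→6  {2,3,4,5,6,7}→15
  placing 0:p first → 21 extensions
  placing 5:r first → 7 extensions
total linear extensions = 28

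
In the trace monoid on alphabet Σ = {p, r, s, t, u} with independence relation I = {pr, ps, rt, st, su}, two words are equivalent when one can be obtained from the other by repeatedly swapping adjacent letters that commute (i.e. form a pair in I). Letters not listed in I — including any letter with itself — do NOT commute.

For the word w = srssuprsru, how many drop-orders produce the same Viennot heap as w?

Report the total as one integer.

piece 0:s — minimal
piece 1:r rests on {0:s}
piece 2:s rests on {1:r}
piece 3:s rests on {2:s}
piece 4:u rests on {1:r}
piece 5:p rests on {4:u}
piece 6:r rests on {3:s, 4:u}
piece 7:s rests on {6:r}
piece 8:r rests on {7:s}
piece 9:u rests on {5:p, 8:r}
minimal pieces: {0:s}
ways to finish when only these pieces remain (= sum over removing one remaining piece with nothing left below it):
  1 left: {9}→1
  2 left: {5,9}→1  {8,9}→1
  3 left: {5,8,9}→2  {7,8,9}→1
  4 left: {5,7,8,9}→3  {6,7,8,9}→1
  5 left: {3,6,7,8,9}→1  {5,6,7,8,9}→4
  6 left: {2,3,6,7,8,9}→1  {3,5,6,7,8,9}→5  {4,5,6,7,8,9}→4
  7 left: {2,3,5,6,7,8,9}→6  {3,4,5,6,7,8,9}→9
  8 left: {2,3,4,5,6,7,8,9}→15
  placing 0:s first → 15 extensions

15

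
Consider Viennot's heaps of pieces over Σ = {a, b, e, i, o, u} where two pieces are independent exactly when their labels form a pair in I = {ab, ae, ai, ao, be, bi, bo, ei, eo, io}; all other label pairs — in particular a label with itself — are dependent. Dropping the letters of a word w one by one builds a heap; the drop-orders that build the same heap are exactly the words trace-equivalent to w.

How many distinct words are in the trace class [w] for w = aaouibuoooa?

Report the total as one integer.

24

piece 0:a — minimal
piece 1:a rests on {0:a}
piece 2:o — minimal
piece 3:u rests on {1:a, 2:o}
piece 4:i rests on {3:u}
piece 5:b rests on {3:u}
piece 6:u rests on {4:i, 5:b}
piece 7:o rests on {6:u}
piece 8:o rests on {7:o}
piece 9:o rests on {8:o}
piece 10:a rests on {6:u}
minimal pieces: {0:a, 2:o}
ways to finish when only these pieces remain (= sum over removing one remaining piece with nothing left below it):
  1 left: {9}→1  {10}→1
  2 left: {8,9}→1  {9,10}→2
  3 left: {7,8,9}→1  {8,9,10}→3
  4 left: {7,8,9,10}→4
  5 left: {6,7,8,9,10}→4
  6 left: {4,6,7,8,9,10}→4  {5,6,7,8,9,10}→4
  7 left: {4,5,6,7,8,9,10}→8
  8 left: {3,4,5,6,7,8,9,10}→8
  9 left: {1,3,4,5,6,7,8,9,10}→8  {2,3,4,5,6,7,8,9,10}→8
  placing 0:a first → 16 extensions
  placing 2:o first → 8 extensions
total linear extensions = 24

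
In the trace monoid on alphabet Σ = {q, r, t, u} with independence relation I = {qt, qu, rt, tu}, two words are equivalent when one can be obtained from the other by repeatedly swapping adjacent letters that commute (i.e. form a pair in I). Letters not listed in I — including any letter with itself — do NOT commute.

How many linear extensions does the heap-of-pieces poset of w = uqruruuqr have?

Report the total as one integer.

piece 0:u — minimal
piece 1:q — minimal
piece 2:r rests on {0:u, 1:q}
piece 3:u rests on {2:r}
piece 4:r rests on {3:u}
piece 5:u rests on {4:r}
piece 6:u rests on {5:u}
piece 7:q rests on {4:r}
piece 8:r rests on {6:u, 7:q}
minimal pieces: {0:u, 1:q}
ways to finish when only these pieces remain (= sum over removing one remaining piece with nothing left below it):
  1 left: {8}→1
  2 left: {6,8}→1  {7,8}→1
  3 left: {5,6,8}→1  {6,7,8}→2
  4 left: {5,6,7,8}→3
  5 left: {4,5,6,7,8}→3
  6 left: {3,4,5,6,7,8}→3
  7 left: {2,3,4,5,6,7,8}→3
  placing 0:u first → 3 extensions
  placing 1:q first → 3 extensions
total linear extensions = 6

6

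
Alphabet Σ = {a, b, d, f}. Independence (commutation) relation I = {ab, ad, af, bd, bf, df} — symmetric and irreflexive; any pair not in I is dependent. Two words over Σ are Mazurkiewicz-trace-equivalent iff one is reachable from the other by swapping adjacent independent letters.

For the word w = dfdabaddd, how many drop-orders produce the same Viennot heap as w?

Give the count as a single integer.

1512

0(d) covers ∅
1(f) covers ∅
2(d) covers 0:d
3(a) covers ∅
4(b) covers ∅
5(a) covers 3:a
6(d) covers 2:d
7(d) covers 6:d
8(d) covers 7:d
floor of heap: 0:d, 1:f, 3:a, 4:b
completions by unplaced set U, small U first (add the entries for U minus each lowest piece of U):
  |U|=1: {1}:1  {4}:1  {5}:1  {8}:1
  |U|=2: {1,4}:2  {1,5}:2  {1,8}:2  {3,5}:1  {4,5}:2  {4,8}:2  {5,8}:2  {7,8}:1
  |U|=3: {1,3,5}:3  {1,4,5}:6  {1,4,8}:6  {1,5,8}:6  {1,7,8}:3  {3,4,5}:3  {3,5,8}:3  {4,5,8}:6  {4,7,8}:3  {5,7,8}:3  {6,7,8}:1
  |U|=4: {1,3,4,5}:12  {1,3,5,8}:12  {1,4,5,8}:24  {1,4,7,8}:12  {1,5,7,8}:12  {1,6,7,8}:4  {2,6,7,8}:1  {3,4,5,8}:12  {3,5,7,8}:6  {4,5,7,8}:12  {4,6,7,8}:4  {5,6,7,8}:4
  |U|=5: {0,2,6,7,8}:1  {1,2,6,7,8}:5  {1,3,4,5,8}:60  {1,3,5,7,8}:30  {1,4,5,7,8}:60  {1,4,6,7,8}:20  {1,5,6,7,8}:20  {2,4,6,7,8}:5  {2,5,6,7,8}:5  {3,4,5,7,8}:30  {3,5,6,7,8}:10  {4,5,6,7,8}:20
  |U|=6: {0,1,2,6,7,8}:6  {0,2,4,6,7,8}:6  {0,2,5,6,7,8}:6  {1,2,4,6,7,8}:30  {1,2,5,6,7,8}:30  {1,3,4,5,7,8}:180  {1,3,5,6,7,8}:60  {1,4,5,6,7,8}:120  {2,3,5,6,7,8}:15  {2,4,5,6,7,8}:30  {3,4,5,6,7,8}:60
  |U|=7: {0,1,2,4,6,7,8}:42  {0,1,2,5,6,7,8}:42  {0,2,3,5,6,7,8}:21  {0,2,4,5,6,7,8}:42  {1,2,3,5,6,7,8}:105  {1,2,4,5,6,7,8}:210  {1,3,4,5,6,7,8}:420  {2,3,4,5,6,7,8}:105
  start at 0(d): 840
  start at 1(f): 168
  start at 3(a): 336
  start at 4(b): 168
sum over floor = 1512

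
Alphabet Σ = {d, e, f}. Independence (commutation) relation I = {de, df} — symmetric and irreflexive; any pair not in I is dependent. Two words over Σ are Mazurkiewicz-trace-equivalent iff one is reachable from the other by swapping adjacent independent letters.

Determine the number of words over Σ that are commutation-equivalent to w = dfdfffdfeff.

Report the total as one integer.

165

#0=d has no predecessor
#1=f has no predecessor
#2=d depends on [0:d]
#3=f depends on [1:f]
#4=f depends on [3:f]
#5=f depends on [4:f]
#6=d depends on [2:d]
#7=f depends on [5:f]
#8=e depends on [7:f]
#9=f depends on [8:e]
#10=f depends on [9:f]
sources: [0:d, 1:f]
N(rest) = Σ N(rest − s) over sources s of rest; N(one piece) = 1:
  size 1 → [6]=1  [10]=1
  size 2 → [2,6]=1  [6,10]=2  [9,10]=1
  size 3 → [0,2,6]=1  [2,6,10]=3  [6,9,10]=3  [8,9,10]=1
  size 4 → [0,2,6,10]=4  [2,6,9,10]=6  [6,8,9,10]=4  [7,8,9,10]=1
  size 5 → [0,2,6,9,10]=10  [2,6,8,9,10]=10  [5,7,8,9,10]=1  [6,7,8,9,10]=5
  size 6 → [0,2,6,8,9,10]=20  [2,6,7,8,9,10]=15  [4,5,7,8,9,10]=1  [5,6,7,8,9,10]=6
  size 7 → [0,2,6,7,8,9,10]=35  [2,5,6,7,8,9,10]=21  [3,4,5,7,8,9,10]=1  [4,5,6,7,8,9,10]=7
  size 8 → [0,2,5,6,7,8,9,10]=56  [1,3,4,5,7,8,9,10]=1  [2,4,5,6,7,8,9,10]=28  [3,4,5,6,7,8,9,10]=8
  size 9 → [0,2,4,5,6,7,8,9,10]=84  [1,3,4,5,6,7,8,9,10]=9  [2,3,4,5,6,7,8,9,10]=36
  first=0(d) contributes 45
  first=1(f) contributes 120
|[w]| = 165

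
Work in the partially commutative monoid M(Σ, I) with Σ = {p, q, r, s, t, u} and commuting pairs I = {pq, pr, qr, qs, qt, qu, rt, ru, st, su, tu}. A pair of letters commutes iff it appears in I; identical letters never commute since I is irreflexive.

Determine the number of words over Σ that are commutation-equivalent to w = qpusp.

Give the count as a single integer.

10

drop 0:q onto floor
drop 1:p onto floor
drop 2:u onto {1:p}
drop 3:s onto {1:p}
drop 4:p onto {2:u, 3:s}
ground layer = {0:q, 1:p}
drop-orders for the pieces not yet dropped (sum over which currently-grounded one goes next):
  1 to go: {0} 1  {4} 1
  2 to go: {0,4} 2  {2,4} 1  {3,4} 1
  3 to go: {0,2,4} 3  {0,3,4} 3  {2,3,4} 2
  if 0:q drops first: 2 orders
  if 1:p drops first: 8 orders
heap linearizations: 10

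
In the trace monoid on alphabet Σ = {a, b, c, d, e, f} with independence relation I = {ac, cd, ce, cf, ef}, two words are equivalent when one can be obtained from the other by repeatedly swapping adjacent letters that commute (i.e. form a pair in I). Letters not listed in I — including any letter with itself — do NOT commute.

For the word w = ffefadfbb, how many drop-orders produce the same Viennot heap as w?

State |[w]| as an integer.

drop 0:f onto floor
drop 1:f onto {0:f}
drop 2:e onto floor
drop 3:f onto {1:f}
drop 4:a onto {2:e, 3:f}
drop 5:d onto {4:a}
drop 6:f onto {5:d}
drop 7:b onto {6:f}
drop 8:b onto {7:b}
ground layer = {0:f, 2:e}
drop-orders for the pieces not yet dropped (sum over which currently-grounded one goes next):
  1 to go: {8} 1
  2 to go: {7,8} 1
  3 to go: {6,7,8} 1
  4 to go: {5,6,7,8} 1
  5 to go: {4,5,6,7,8} 1
  6 to go: {2,4,5,6,7,8} 1  {3,4,5,6,7,8} 1
  7 to go: {1,3,4,5,6,7,8} 1  {2,3,4,5,6,7,8} 2
  if 0:f drops first: 3 orders
  if 2:e drops first: 1 orders
heap linearizations: 4

4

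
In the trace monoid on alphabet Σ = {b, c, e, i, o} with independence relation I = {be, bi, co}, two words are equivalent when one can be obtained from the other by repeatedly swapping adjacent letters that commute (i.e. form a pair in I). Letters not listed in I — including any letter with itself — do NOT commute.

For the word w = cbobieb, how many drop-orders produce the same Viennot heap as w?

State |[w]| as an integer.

6

drop 0:c onto floor
drop 1:b onto {0:c}
drop 2:o onto {1:b}
drop 3:b onto {2:o}
drop 4:i onto {2:o}
drop 5:e onto {4:i}
drop 6:b onto {3:b}
ground layer = {0:c}
drop-orders for the pieces not yet dropped (sum over which currently-grounded one goes next):
  1 to go: {5} 1  {6} 1
  2 to go: {3,6} 1  {4,5} 1  {5,6} 2
  3 to go: {3,5,6} 3  {4,5,6} 3
  4 to go: {3,4,5,6} 6
  5 to go: {2,3,4,5,6} 6
  if 0:c drops first: 6 orders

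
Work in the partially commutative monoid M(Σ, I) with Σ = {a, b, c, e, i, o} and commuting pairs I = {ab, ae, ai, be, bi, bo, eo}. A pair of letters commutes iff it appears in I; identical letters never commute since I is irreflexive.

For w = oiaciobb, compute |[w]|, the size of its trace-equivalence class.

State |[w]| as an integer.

12

#0=o has no predecessor
#1=i depends on [0:o]
#2=a depends on [0:o]
#3=c depends on [1:i, 2:a]
#4=i depends on [3:c]
#5=o depends on [4:i]
#6=b depends on [3:c]
#7=b depends on [6:b]
sources: [0:o]
N(rest) = Σ N(rest − s) over sources s of rest; N(one piece) = 1:
  size 1 → [5]=1  [7]=1
  size 2 → [4,5]=1  [5,7]=2  [6,7]=1
  size 3 → [4,5,7]=3  [5,6,7]=3
  size 4 → [4,5,6,7]=6
  size 5 → [3,4,5,6,7]=6
  size 6 → [1,3,4,5,6,7]=6  [2,3,4,5,6,7]=6
  first=0(o) contributes 12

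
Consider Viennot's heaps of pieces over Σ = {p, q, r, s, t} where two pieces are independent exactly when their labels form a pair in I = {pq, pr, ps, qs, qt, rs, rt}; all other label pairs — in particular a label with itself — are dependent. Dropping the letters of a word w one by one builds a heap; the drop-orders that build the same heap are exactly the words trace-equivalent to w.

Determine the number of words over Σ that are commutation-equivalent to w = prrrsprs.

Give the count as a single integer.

420

piece 0:p — minimal
piece 1:r — minimal
piece 2:r rests on {1:r}
piece 3:r rests on {2:r}
piece 4:s — minimal
piece 5:p rests on {0:p}
piece 6:r rests on {3:r}
piece 7:s rests on {4:s}
minimal pieces: {0:p, 1:r, 4:s}
ways to finish when only these pieces remain (= sum over removing one remaining piece with nothing left below it):
  1 left: {5}→1  {6}→1  {7}→1
  2 left: {0,5}→1  {3,6}→1  {4,7}→1  {5,6}→2  {5,7}→2  {6,7}→2
  3 left: {0,5,6}→3  {0,5,7}→3  {2,3,6}→1  {3,5,6}→3  {3,6,7}→3  {4,5,7}→3  {4,6,7}→3  {5,6,7}→6
  4 left: {0,3,5,6}→6  {0,4,5,7}→6  {0,5,6,7}→12  {1,2,3,6}→1  {2,3,5,6}→4  {2,3,6,7}→4  {3,4,6,7}→6  {3,5,6,7}→12  {4,5,6,7}→12
  5 left: {0,2,3,5,6}→10  {0,3,5,6,7}→30  {0,4,5,6,7}→30  {1,2,3,5,6}→5  {1,2,3,6,7}→5  {2,3,4,6,7}→10  {2,3,5,6,7}→20  {3,4,5,6,7}→30
  6 left: {0,1,2,3,5,6}→15  {0,2,3,5,6,7}→60  {0,3,4,5,6,7}→90  {1,2,3,4,6,7}→15  {1,2,3,5,6,7}→30  {2,3,4,5,6,7}→60
  placing 0:p first → 105 extensions
  placing 1:r first → 210 extensions
  placing 4:s first → 105 extensions
total linear extensions = 420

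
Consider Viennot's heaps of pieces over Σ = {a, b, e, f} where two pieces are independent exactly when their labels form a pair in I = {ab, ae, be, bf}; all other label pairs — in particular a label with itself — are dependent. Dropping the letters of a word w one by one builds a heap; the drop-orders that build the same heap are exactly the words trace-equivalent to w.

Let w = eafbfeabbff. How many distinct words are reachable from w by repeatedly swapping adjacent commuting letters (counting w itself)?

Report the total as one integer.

660

#0=e has no predecessor
#1=a has no predecessor
#2=f depends on [0:e, 1:a]
#3=b has no predecessor
#4=f depends on [2:f]
#5=e depends on [4:f]
#6=a depends on [4:f]
#7=b depends on [3:b]
#8=b depends on [7:b]
#9=f depends on [5:e, 6:a]
#10=f depends on [9:f]
sources: [0:e, 1:a, 3:b]
N(rest) = Σ N(rest − s) over sources s of rest; N(one piece) = 1:
  size 1 → [8]=1  [10]=1
  size 2 → [7,8]=1  [8,10]=2  [9,10]=1
  size 3 → [3,7,8]=1  [5,9,10]=1  [6,9,10]=1  [7,8,10]=3  [8,9,10]=3
  size 4 → [3,7,8,10]=4  [5,6,9,10]=2  [5,8,9,10]=4  [6,8,9,10]=4  [7,8,9,10]=6
  size 5 → [3,7,8,9,10]=10  [4,5,6,9,10]=2  [5,6,8,9,10]=10  [5,7,8,9,10]=10  [6,7,8,9,10]=10
  size 6 → [2,4,5,6,9,10]=2  [3,5,7,8,9,10]=20  [3,6,7,8,9,10]=20  [4,5,6,8,9,10]=12  [5,6,7,8,9,10]=30
  size 7 → [0,2,4,5,6,9,10]=2  [1,2,4,5,6,9,10]=2  [2,4,5,6,8,9,10]=14  [3,5,6,7,8,9,10]=70  [4,5,6,7,8,9,10]=42
  size 8 → [0,1,2,4,5,6,9,10]=4  [0,2,4,5,6,8,9,10]=16  [1,2,4,5,6,8,9,10]=16  [2,4,5,6,7,8,9,10]=56  [3,4,5,6,7,8,9,10]=112
  size 9 → [0,1,2,4,5,6,8,9,10]=36  [0,2,4,5,6,7,8,9,10]=72  [1,2,4,5,6,7,8,9,10]=72  [2,3,4,5,6,7,8,9,10]=168
  first=0(e) contributes 240
  first=1(a) contributes 240
  first=3(b) contributes 180
|[w]| = 660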